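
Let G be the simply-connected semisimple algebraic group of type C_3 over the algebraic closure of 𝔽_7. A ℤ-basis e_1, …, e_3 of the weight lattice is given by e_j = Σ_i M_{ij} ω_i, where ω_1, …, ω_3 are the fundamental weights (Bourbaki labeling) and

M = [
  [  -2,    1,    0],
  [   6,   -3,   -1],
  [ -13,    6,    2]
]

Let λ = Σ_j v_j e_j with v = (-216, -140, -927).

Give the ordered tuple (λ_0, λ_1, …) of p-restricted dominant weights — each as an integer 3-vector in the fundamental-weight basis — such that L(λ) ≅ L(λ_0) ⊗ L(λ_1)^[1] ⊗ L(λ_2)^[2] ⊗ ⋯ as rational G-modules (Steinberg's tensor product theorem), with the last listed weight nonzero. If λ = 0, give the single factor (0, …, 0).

Converting to the ω-basis (c_i = row i of M dotted with v = (-216, -140, -927)):
  c_1 = (-2)·(-216) + (1)·(-140) + (0)·(-927) = 292
  c_2 = (6)·(-216) + (-3)·(-140) + (-1)·(-927) = 51
  c_3 = (-13)·(-216) + (6)·(-140) + (2)·(-927) = 114
Expand coordinatewise in base 7:
  c_1 = 292 = 5·7^0 + 6·7^1 + 5·7^2
  c_2 = 51 = 2·7^0 + 0·7^1 + 1·7^2
  c_3 = 114 = 2·7^0 + 2·7^1 + 2·7^2
p-restricted factor λ_0 = (5, 2, 2)
p-restricted factor λ_1 = (6, 0, 2)
p-restricted factor λ_2 = (5, 1, 2)

((5, 2, 2), (6, 0, 2), (5, 1, 2))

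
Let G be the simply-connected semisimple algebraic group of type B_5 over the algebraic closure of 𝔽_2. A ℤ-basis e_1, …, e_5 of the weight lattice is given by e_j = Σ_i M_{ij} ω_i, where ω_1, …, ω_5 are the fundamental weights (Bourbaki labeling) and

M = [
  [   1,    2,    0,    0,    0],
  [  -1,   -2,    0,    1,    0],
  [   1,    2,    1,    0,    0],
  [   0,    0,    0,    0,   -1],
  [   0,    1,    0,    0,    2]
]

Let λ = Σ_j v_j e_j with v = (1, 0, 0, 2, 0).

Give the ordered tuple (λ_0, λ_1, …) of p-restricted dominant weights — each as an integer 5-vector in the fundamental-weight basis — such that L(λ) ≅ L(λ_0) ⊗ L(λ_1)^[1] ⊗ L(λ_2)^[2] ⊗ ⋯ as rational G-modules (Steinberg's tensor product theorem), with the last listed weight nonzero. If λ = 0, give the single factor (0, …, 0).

ω-coordinates c = M·v, v = (1, 0, 0, 2, 0):
  c_1 = 1*1 + 2*0 + 0*0 + 0*2 + 0*0 = 1
  c_2 = -1*1 + -2*0 + 0*0 + 1*2 + 0*0 = 1
  c_3 = 1*1 + 2*0 + 1*0 + 0*2 + 0*0 = 1
  c_4 = 0*1 + 0*0 + 0*0 + 0*2 + -1*0 = 0
  c_5 = 0*1 + 1*0 + 0*0 + 0*2 + 2*0 = 0
Expand coordinatewise in base 2:
  c_1 = 1 = 1·2^0
  c_2 = 1 = 1·2^0
  c_3 = 1 = 1·2^0
  c_4 = 0
  c_5 = 0
Factor λ_0 = (1, 1, 1, 0, 0)

((1, 1, 1, 0, 0),)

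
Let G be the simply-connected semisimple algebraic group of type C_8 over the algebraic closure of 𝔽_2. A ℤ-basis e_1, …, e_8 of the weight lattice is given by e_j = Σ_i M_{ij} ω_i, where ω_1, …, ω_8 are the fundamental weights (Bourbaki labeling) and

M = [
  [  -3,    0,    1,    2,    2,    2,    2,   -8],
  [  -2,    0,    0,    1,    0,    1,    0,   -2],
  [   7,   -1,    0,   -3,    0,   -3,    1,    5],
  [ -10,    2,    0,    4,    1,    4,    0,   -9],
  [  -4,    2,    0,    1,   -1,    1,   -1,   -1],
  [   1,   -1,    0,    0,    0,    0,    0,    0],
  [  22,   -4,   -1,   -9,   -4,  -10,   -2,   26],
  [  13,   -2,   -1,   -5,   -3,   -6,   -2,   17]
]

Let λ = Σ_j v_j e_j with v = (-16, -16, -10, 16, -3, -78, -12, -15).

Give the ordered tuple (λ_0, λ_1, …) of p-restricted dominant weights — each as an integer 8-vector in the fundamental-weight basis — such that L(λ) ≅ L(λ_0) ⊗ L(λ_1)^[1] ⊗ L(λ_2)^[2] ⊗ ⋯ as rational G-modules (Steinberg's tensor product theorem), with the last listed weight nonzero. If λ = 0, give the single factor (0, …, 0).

((0, 0, 1, 0, 0, 0, 0, 0), (0, 0, 1, 0, 0, 0, 0, 0), (1, 0, 0, 1, 0, 0, 1, 0), (0, 0, 0, 1, 0, 0, 0, 0))

Change of basis e → ω: c = M·v where v = (-16, -16, -10, 16, -3, -78, -12, -15):
  c_1 = (-3)·(-16) + (0)·(-16) + (1)·(-10) + (2)·(16) + (2)·(-3) + (2)·(-78) + (2)·(-12) + (-8)·(-15) = 4
  c_2 = (-2)·(-16) + (0)·(-16) + (0)·(-10) + (1)·(16) + (0)·(-3) + (1)·(-78) + (0)·(-12) + (-2)·(-15) = 0
  c_3 = (7)·(-16) + (-1)·(-16) + (0)·(-10) + (-3)·(16) + (0)·(-3) + (-3)·(-78) + (1)·(-12) + (5)·(-15) = 3
  c_4 = (-10)·(-16) + (2)·(-16) + (0)·(-10) + (4)·(16) + (1)·(-3) + (4)·(-78) + (0)·(-12) + (-9)·(-15) = 12
  c_5 = (-4)·(-16) + (2)·(-16) + (0)·(-10) + (1)·(16) + (-1)·(-3) + (1)·(-78) + (-1)·(-12) + (-1)·(-15) = 0
  c_6 = (1)·(-16) + (-1)·(-16) + (0)·(-10) + (0)·(16) + (0)·(-3) + (0)·(-78) + (0)·(-12) + (0)·(-15) = 0
  c_7 = (22)·(-16) + (-4)·(-16) + (-1)·(-10) + (-9)·(16) + (-4)·(-3) + (-10)·(-78) + (-2)·(-12) + (26)·(-15) = 4
  c_8 = (13)·(-16) + (-2)·(-16) + (-1)·(-10) + (-5)·(16) + (-3)·(-3) + (-6)·(-78) + (-2)·(-12) + (17)·(-15) = 0
p = 2; digits c_i = Σ_j d_{ij}·2^j, 0 ≤ d_{ij} < 2:
  c_1 = 4 = 0·2^0 + 0·2^1 + 1·2^2
  c_2 = 0
  c_3 = 3 = 1·2^0 + 1·2^1
  c_4 = 12 = 0·2^0 + 0·2^1 + 1·2^2 + 1·2^3
  c_5 = 0
  c_6 = 0
  c_7 = 4 = 0·2^0 + 0·2^1 + 1·2^2
  c_8 = 0
Factor λ_0 = (0, 0, 1, 0, 0, 0, 0, 0)
Factor λ_1 = (0, 0, 1, 0, 0, 0, 0, 0)
Factor λ_2 = (1, 0, 0, 1, 0, 0, 1, 0)
Factor λ_3 = (0, 0, 0, 1, 0, 0, 0, 0)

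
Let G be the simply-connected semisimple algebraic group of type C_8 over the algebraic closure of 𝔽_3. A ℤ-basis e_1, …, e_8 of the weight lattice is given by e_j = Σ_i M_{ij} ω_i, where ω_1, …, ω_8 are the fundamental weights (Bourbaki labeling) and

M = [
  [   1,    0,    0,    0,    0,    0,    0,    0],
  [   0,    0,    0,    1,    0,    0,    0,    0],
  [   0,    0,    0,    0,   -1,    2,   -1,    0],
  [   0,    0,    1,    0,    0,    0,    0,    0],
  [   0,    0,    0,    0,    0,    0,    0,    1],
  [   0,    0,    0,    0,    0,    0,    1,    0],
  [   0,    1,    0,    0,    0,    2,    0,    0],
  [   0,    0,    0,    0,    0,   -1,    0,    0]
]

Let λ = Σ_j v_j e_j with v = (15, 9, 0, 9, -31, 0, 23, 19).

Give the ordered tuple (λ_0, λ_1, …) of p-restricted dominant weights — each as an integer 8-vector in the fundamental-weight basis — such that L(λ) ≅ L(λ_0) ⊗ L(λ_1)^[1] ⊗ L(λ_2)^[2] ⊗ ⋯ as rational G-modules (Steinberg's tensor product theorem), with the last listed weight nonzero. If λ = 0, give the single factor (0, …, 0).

((0, 0, 2, 0, 1, 2, 0, 0), (2, 0, 2, 0, 0, 1, 0, 0), (1, 1, 0, 0, 2, 2, 1, 0))

ω-coordinates c = M·v, v = (15, 9, 0, 9, -31, 0, 23, 19):
  c_1 = 1·15 + 0·9 + 0·0 + 0·9 + (0)·(-31) + 0·0 + 0·23 + 0·19 = 15
  c_2 = 0·15 + 0·9 + 0·0 + 1·9 + (0)·(-31) + 0·0 + 0·23 + 0·19 = 9
  c_3 = 0·15 + 0·9 + 0·0 + 0·9 + (-1)·(-31) + 2·0 + (-1)·(23) + 0·19 = 8
  c_4 = 0·15 + 0·9 + 1·0 + 0·9 + (0)·(-31) + 0·0 + 0·23 + 0·19 = 0
  c_5 = 0·15 + 0·9 + 0·0 + 0·9 + (0)·(-31) + 0·0 + 0·23 + 1·19 = 19
  c_6 = 0·15 + 0·9 + 0·0 + 0·9 + (0)·(-31) + 0·0 + 1·23 + 0·19 = 23
  c_7 = 0·15 + 1·9 + 0·0 + 0·9 + (0)·(-31) + 2·0 + 0·23 + 0·19 = 9
  c_8 = 0·15 + 0·9 + 0·0 + 0·9 + (0)·(-31) + (-1)·(0) + 0·23 + 0·19 = 0
Writing each c_i in base p = 3:
  c_1 = 15 = 0·3^0 + 2·3^1 + 1·3^2
  c_2 = 9 = 0·3^0 + 0·3^1 + 1·3^2
  c_3 = 8 = 2·3^0 + 2·3^1
  c_4 = 0
  c_5 = 19 = 1·3^0 + 0·3^1 + 2·3^2
  c_6 = 23 = 2·3^0 + 1·3^1 + 2·3^2
  c_7 = 9 = 0·3^0 + 0·3^1 + 1·3^2
  c_8 = 0
Factor λ_0 = (0, 0, 2, 0, 1, 2, 0, 0)
Factor λ_1 = (2, 0, 2, 0, 0, 1, 0, 0)
Factor λ_2 = (1, 1, 0, 0, 2, 2, 1, 0)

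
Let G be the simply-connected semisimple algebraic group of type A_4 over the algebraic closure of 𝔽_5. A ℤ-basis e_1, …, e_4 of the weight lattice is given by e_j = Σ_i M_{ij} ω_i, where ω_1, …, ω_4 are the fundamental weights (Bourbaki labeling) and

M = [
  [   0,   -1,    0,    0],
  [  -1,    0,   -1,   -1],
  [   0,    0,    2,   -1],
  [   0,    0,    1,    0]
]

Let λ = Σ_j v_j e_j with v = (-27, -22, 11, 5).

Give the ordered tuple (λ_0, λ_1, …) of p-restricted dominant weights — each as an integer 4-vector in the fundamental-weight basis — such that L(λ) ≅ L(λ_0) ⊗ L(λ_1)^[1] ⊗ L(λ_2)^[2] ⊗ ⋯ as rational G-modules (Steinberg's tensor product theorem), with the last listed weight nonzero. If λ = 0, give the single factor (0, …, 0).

Compute c_i = Σ_j M_{ij} v_j with v = (-27, -22, 11, 5):
  c_1 = 0*-27 + -1*-22 + 0*11 + 0*5 = 22
  c_2 = -1*-27 + 0*-22 + -1*11 + -1*5 = 11
  c_3 = 0*-27 + 0*-22 + 2*11 + -1*5 = 17
  c_4 = 0*-27 + 0*-22 + 1*11 + 0*5 = 11
Expand coordinatewise in base 5:
  c_1 = 22 = 2·5^0 + 4·5^1
  c_2 = 11 = 1·5^0 + 2·5^1
  c_3 = 17 = 2·5^0 + 3·5^1
  c_4 = 11 = 1·5^0 + 2·5^1
Factor λ_0 = (2, 1, 2, 1)
Factor λ_1 = (4, 2, 3, 2)

((2, 1, 2, 1), (4, 2, 3, 2))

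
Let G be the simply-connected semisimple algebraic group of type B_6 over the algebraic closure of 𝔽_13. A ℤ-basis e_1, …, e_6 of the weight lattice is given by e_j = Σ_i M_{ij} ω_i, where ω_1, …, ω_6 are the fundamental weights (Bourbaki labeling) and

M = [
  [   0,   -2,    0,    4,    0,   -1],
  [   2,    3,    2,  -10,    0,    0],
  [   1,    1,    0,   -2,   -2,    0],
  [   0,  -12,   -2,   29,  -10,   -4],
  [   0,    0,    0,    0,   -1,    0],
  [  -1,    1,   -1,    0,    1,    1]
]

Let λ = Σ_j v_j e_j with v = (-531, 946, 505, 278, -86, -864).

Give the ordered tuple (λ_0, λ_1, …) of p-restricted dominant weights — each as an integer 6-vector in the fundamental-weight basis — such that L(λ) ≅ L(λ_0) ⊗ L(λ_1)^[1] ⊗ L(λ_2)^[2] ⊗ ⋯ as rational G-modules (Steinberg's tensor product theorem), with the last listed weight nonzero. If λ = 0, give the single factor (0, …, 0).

((6, 6, 5, 3, 8, 9), (6, 0, 2, 1, 6, 1))

Converting to the ω-basis (c_i = row i of M dotted with v = (-531, 946, 505, 278, -86, -864)):
  c_1 = (0)·(-531) + (-2)·(946) + 0·505 + 4·278 + (0)·(-86) + (-1)·(-864) = 84
  c_2 = (2)·(-531) + 3·946 + 2·505 + (-10)·(278) + (0)·(-86) + (0)·(-864) = 6
  c_3 = (1)·(-531) + 1·946 + 0·505 + (-2)·(278) + (-2)·(-86) + (0)·(-864) = 31
  c_4 = (0)·(-531) + (-12)·(946) + (-2)·(505) + 29·278 + (-10)·(-86) + (-4)·(-864) = 16
  c_5 = (0)·(-531) + 0·946 + 0·505 + 0·278 + (-1)·(-86) + (0)·(-864) = 86
  c_6 = (-1)·(-531) + 1·946 + (-1)·(505) + 0·278 + (1)·(-86) + (1)·(-864) = 22
Writing each c_i in base p = 13:
  c_1 = 84 = 6·13^0 + 6·13^1
  c_2 = 6 = 6·13^0
  c_3 = 31 = 5·13^0 + 2·13^1
  c_4 = 16 = 3·13^0 + 1·13^1
  c_5 = 86 = 8·13^0 + 6·13^1
  c_6 = 22 = 9·13^0 + 1·13^1
Factor λ_0 = (6, 6, 5, 3, 8, 9)
Factor λ_1 = (6, 0, 2, 1, 6, 1)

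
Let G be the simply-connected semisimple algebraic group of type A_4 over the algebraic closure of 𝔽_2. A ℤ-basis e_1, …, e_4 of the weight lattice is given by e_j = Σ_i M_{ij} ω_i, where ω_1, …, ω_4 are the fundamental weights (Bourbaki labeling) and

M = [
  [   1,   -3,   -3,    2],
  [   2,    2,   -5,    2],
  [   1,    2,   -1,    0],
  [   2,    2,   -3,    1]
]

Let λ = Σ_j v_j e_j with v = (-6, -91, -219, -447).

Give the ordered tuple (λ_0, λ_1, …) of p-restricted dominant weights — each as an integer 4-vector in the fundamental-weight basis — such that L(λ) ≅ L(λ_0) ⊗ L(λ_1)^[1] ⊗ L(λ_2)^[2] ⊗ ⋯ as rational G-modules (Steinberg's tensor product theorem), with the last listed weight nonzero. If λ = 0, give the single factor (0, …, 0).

((0, 1, 1, 0), (1, 1, 1, 0), (1, 1, 1, 0), (1, 0, 1, 0), (1, 0, 1, 1))

ω-coordinates c = M·v, v = (-6, -91, -219, -447):
  c_1 = (1)·(-6) + (-3)·(-91) + (-3)·(-219) + (2)·(-447) = 30
  c_2 = (2)·(-6) + (2)·(-91) + (-5)·(-219) + (2)·(-447) = 7
  c_3 = (1)·(-6) + (2)·(-91) + (-1)·(-219) + (0)·(-447) = 31
  c_4 = (2)·(-6) + (2)·(-91) + (-3)·(-219) + (1)·(-447) = 16
Base-2 expansion of each c_i:
  c_1 = 30 = 0·2^0 + 1·2^1 + 1·2^2 + 1·2^3 + 1·2^4
  c_2 = 7 = 1·2^0 + 1·2^1 + 1·2^2
  c_3 = 31 = 1·2^0 + 1·2^1 + 1·2^2 + 1·2^3 + 1·2^4
  c_4 = 16 = 0·2^0 + 0·2^1 + 0·2^2 + 0·2^3 + 1·2^4
Factor λ_0 = (0, 1, 1, 0)
Factor λ_1 = (1, 1, 1, 0)
Factor λ_2 = (1, 1, 1, 0)
Factor λ_3 = (1, 0, 1, 0)
Factor λ_4 = (1, 0, 1, 1)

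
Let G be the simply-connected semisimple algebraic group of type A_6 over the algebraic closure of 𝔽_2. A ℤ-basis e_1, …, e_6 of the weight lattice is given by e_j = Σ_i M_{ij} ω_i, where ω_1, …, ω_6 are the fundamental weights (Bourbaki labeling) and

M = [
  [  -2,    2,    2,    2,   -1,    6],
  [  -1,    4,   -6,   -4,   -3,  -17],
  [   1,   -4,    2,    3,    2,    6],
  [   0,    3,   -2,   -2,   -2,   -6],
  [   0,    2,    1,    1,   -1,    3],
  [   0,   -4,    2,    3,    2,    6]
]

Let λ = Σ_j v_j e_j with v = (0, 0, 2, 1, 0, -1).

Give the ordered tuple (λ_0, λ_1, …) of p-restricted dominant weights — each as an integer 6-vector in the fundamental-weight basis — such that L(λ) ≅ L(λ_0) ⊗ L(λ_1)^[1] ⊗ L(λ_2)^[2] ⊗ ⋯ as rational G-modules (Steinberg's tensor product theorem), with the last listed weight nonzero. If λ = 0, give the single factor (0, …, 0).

((0, 1, 1, 0, 0, 1),)

In the fundamental-weight basis, λ has coordinates c = M·v (v = (0, 0, 2, 1, 0, -1)):
  c_1 = (-2)·(0) + (2)·(0) + (2)·(2) + (2)·(1) + (-1)·(0) + (6)·(-1) = 0
  c_2 = (-1)·(0) + (4)·(0) + (-6)·(2) + (-4)·(1) + (-3)·(0) + (-17)·(-1) = 1
  c_3 = (1)·(0) + (-4)·(0) + (2)·(2) + (3)·(1) + (2)·(0) + (6)·(-1) = 1
  c_4 = (0)·(0) + (3)·(0) + (-2)·(2) + (-2)·(1) + (-2)·(0) + (-6)·(-1) = 0
  c_5 = (0)·(0) + (2)·(0) + (1)·(2) + (1)·(1) + (-1)·(0) + (3)·(-1) = 0
  c_6 = (0)·(0) + (-4)·(0) + (2)·(2) + (3)·(1) + (2)·(0) + (6)·(-1) = 1
Writing each c_i in base p = 2:
  c_1 = 0
  c_2 = 1 = 1·2^0
  c_3 = 1 = 1·2^0
  c_4 = 0
  c_5 = 0
  c_6 = 1 = 1·2^0
Factor λ_0 = (0, 1, 1, 0, 0, 1)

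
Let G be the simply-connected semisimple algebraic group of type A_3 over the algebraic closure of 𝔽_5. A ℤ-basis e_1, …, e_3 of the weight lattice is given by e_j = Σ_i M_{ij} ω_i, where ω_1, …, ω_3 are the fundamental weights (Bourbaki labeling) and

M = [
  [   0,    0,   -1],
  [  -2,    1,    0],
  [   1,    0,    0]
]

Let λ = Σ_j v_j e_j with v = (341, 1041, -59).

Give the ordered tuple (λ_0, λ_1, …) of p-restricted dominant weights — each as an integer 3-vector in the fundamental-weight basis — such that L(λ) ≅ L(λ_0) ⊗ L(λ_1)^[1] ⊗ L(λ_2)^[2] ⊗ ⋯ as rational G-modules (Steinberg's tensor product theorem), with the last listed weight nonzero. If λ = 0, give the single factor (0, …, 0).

ω-coordinates c = M·v, v = (341, 1041, -59):
  c_1 = 0·341 + 0·1041 + (-1)·(-59) = 59
  c_2 = (-2)·(341) + 1·1041 + (0)·(-59) = 359
  c_3 = 1·341 + 0·1041 + (0)·(-59) = 341
Base-5 expansion of each c_i:
  c_1 = 59 = 4·5^0 + 1·5^1 + 2·5^2
  c_2 = 359 = 4·5^0 + 1·5^1 + 4·5^2 + 2·5^3
  c_3 = 341 = 1·5^0 + 3·5^1 + 3·5^2 + 2·5^3
λ_0 = (4, 4, 1)
λ_1 = (1, 1, 3)
λ_2 = (2, 4, 3)
λ_3 = (0, 2, 2)

((4, 4, 1), (1, 1, 3), (2, 4, 3), (0, 2, 2))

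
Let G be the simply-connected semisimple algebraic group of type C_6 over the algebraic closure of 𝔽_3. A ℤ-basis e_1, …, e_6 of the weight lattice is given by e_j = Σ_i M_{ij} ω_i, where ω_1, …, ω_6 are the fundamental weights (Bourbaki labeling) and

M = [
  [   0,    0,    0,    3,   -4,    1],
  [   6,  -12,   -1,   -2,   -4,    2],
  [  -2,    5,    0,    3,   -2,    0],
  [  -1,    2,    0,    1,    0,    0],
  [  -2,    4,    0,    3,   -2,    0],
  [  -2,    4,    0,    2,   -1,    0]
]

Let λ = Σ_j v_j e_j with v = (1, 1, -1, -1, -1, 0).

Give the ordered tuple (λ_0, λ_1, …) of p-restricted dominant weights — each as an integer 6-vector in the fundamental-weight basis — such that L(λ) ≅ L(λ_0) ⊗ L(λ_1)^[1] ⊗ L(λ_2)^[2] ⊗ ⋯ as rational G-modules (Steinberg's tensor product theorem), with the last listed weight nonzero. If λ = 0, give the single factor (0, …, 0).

((1, 1, 2, 0, 1, 1),)

Converting to the ω-basis (c_i = row i of M dotted with v = (1, 1, -1, -1, -1, 0)):
  c_1 = 0*1 + 0*1 + 0*-1 + 3*-1 + -4*-1 + 1*0 = 1
  c_2 = 6*1 + -12*1 + -1*-1 + -2*-1 + -4*-1 + 2*0 = 1
  c_3 = -2*1 + 5*1 + 0*-1 + 3*-1 + -2*-1 + 0*0 = 2
  c_4 = -1*1 + 2*1 + 0*-1 + 1*-1 + 0*-1 + 0*0 = 0
  c_5 = -2*1 + 4*1 + 0*-1 + 3*-1 + -2*-1 + 0*0 = 1
  c_6 = -2*1 + 4*1 + 0*-1 + 2*-1 + -1*-1 + 0*0 = 1
Writing each c_i in base p = 3:
  c_1 = 1 = 1·3^0
  c_2 = 1 = 1·3^0
  c_3 = 2 = 2·3^0
  c_4 = 0
  c_5 = 1 = 1·3^0
  c_6 = 1 = 1·3^0
Factor λ_0 = (1, 1, 2, 0, 1, 1)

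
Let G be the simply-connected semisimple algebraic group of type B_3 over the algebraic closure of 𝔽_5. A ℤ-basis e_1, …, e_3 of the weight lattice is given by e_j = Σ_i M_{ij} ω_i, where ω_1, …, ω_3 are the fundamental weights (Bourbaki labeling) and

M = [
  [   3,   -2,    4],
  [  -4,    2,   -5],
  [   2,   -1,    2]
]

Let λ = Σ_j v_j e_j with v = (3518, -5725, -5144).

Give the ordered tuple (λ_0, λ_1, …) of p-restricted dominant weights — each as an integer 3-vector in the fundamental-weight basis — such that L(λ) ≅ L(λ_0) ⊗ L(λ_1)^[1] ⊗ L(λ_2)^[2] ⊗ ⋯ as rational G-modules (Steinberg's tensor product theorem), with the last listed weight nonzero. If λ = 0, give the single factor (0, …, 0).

Change of basis e → ω: c = M·v where v = (3518, -5725, -5144):
  c_1 = 3·3518 + (-2)·(-5725) + (4)·(-5144) = 1428
  c_2 = (-4)·(3518) + (2)·(-5725) + (-5)·(-5144) = 198
  c_3 = 2·3518 + (-1)·(-5725) + (2)·(-5144) = 2473
Base-5 expansion of each c_i:
  c_1 = 1428 = 3·5^0 + 0·5^1 + 2·5^2 + 1·5^3 + 2·5^4
  c_2 = 198 = 3·5^0 + 4·5^1 + 2·5^2 + 1·5^3
  c_3 = 2473 = 3·5^0 + 4·5^1 + 3·5^2 + 4·5^3 + 3·5^4
Factor λ_0 = (3, 3, 3)
Factor λ_1 = (0, 4, 4)
Factor λ_2 = (2, 2, 3)
Factor λ_3 = (1, 1, 4)
Factor λ_4 = (2, 0, 3)

((3, 3, 3), (0, 4, 4), (2, 2, 3), (1, 1, 4), (2, 0, 3))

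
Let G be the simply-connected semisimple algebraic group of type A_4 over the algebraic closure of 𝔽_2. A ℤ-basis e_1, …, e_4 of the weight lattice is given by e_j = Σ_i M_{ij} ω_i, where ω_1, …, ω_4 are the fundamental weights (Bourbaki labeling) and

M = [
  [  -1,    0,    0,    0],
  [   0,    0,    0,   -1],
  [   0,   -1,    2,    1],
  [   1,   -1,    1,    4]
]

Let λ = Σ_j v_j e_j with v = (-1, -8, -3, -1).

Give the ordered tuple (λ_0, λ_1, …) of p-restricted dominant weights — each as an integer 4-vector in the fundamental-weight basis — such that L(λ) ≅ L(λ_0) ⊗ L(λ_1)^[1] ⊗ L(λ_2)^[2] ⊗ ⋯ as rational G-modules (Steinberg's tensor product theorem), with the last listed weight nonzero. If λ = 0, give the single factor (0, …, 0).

((1, 1, 1, 0),)

Change of basis e → ω: c = M·v where v = (-1, -8, -3, -1):
  c_1 = (-1)·(-1) + (0)·(-8) + (0)·(-3) + (0)·(-1) = 1
  c_2 = (0)·(-1) + (0)·(-8) + (0)·(-3) + (-1)·(-1) = 1
  c_3 = (0)·(-1) + (-1)·(-8) + (2)·(-3) + (1)·(-1) = 1
  c_4 = (1)·(-1) + (-1)·(-8) + (1)·(-3) + (4)·(-1) = 0
p = 2; digits c_i = Σ_j d_{ij}·2^j, 0 ≤ d_{ij} < 2:
  c_1 = 1 = 1·2^0
  c_2 = 1 = 1·2^0
  c_3 = 1 = 1·2^0
  c_4 = 0
λ_0 = (1, 1, 1, 0)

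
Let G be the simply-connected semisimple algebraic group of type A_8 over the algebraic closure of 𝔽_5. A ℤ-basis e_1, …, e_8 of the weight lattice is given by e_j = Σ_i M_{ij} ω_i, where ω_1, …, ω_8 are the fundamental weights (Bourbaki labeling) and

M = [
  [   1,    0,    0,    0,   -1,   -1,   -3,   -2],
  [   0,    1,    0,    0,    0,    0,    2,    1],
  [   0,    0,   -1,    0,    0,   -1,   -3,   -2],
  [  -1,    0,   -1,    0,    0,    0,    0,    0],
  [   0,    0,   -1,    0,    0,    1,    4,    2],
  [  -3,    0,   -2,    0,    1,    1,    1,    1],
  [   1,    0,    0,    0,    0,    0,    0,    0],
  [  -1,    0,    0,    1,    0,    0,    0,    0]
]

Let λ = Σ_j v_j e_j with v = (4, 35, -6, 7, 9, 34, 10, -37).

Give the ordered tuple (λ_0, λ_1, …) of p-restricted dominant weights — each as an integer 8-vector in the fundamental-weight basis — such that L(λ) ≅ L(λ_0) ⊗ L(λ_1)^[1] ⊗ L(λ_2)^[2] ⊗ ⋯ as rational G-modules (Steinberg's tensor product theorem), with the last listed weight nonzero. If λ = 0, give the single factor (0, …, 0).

((0, 3, 1, 2, 1, 1, 4, 3), (1, 3, 3, 0, 1, 3, 0, 0))

Change of basis e → ω: c = M·v where v = (4, 35, -6, 7, 9, 34, 10, -37):
  c_1 = 1*4 + 0*35 + 0*-6 + 0*7 + -1*9 + -1*34 + -3*10 + -2*-37 = 5
  c_2 = 0*4 + 1*35 + 0*-6 + 0*7 + 0*9 + 0*34 + 2*10 + 1*-37 = 18
  c_3 = 0*4 + 0*35 + -1*-6 + 0*7 + 0*9 + -1*34 + -3*10 + -2*-37 = 16
  c_4 = -1*4 + 0*35 + -1*-6 + 0*7 + 0*9 + 0*34 + 0*10 + 0*-37 = 2
  c_5 = 0*4 + 0*35 + -1*-6 + 0*7 + 0*9 + 1*34 + 4*10 + 2*-37 = 6
  c_6 = -3*4 + 0*35 + -2*-6 + 0*7 + 1*9 + 1*34 + 1*10 + 1*-37 = 16
  c_7 = 1*4 + 0*35 + 0*-6 + 0*7 + 0*9 + 0*34 + 0*10 + 0*-37 = 4
  c_8 = -1*4 + 0*35 + 0*-6 + 1*7 + 0*9 + 0*34 + 0*10 + 0*-37 = 3
Base-5 expansion of each c_i:
  c_1 = 5 = 0·5^0 + 1·5^1
  c_2 = 18 = 3·5^0 + 3·5^1
  c_3 = 16 = 1·5^0 + 3·5^1
  c_4 = 2 = 2·5^0
  c_5 = 6 = 1·5^0 + 1·5^1
  c_6 = 16 = 1·5^0 + 3·5^1
  c_7 = 4 = 4·5^0
  c_8 = 3 = 3·5^0
Factor λ_0 = (0, 3, 1, 2, 1, 1, 4, 3)
Factor λ_1 = (1, 3, 3, 0, 1, 3, 0, 0)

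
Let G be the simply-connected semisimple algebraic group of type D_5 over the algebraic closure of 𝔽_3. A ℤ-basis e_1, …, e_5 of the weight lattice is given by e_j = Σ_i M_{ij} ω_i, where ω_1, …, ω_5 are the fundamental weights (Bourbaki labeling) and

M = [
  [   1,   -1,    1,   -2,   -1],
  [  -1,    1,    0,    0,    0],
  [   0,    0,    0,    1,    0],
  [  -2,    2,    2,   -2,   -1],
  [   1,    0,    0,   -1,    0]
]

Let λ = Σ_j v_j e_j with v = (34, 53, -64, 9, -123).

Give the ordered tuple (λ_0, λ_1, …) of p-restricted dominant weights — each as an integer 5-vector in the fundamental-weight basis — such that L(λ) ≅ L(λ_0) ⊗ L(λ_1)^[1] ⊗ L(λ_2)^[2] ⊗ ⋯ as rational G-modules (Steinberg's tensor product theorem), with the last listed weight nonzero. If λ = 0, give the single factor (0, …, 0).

Change of basis e → ω: c = M·v where v = (34, 53, -64, 9, -123):
  c_1 = 1·34 + (-1)·(53) + (1)·(-64) + (-2)·(9) + (-1)·(-123) = 22
  c_2 = (-1)·(34) + 1·53 + (0)·(-64) + 0·9 + (0)·(-123) = 19
  c_3 = 0·34 + 0·53 + (0)·(-64) + 1·9 + (0)·(-123) = 9
  c_4 = (-2)·(34) + 2·53 + (2)·(-64) + (-2)·(9) + (-1)·(-123) = 15
  c_5 = 1·34 + 0·53 + (0)·(-64) + (-1)·(9) + (0)·(-123) = 25
Base-3 expansion of each c_i:
  c_1 = 22 = 1·3^0 + 1·3^1 + 2·3^2
  c_2 = 19 = 1·3^0 + 0·3^1 + 2·3^2
  c_3 = 9 = 0·3^0 + 0·3^1 + 1·3^2
  c_4 = 15 = 0·3^0 + 2·3^1 + 1·3^2
  c_5 = 25 = 1·3^0 + 2·3^1 + 2·3^2
λ_0 = (1, 1, 0, 0, 1)
λ_1 = (1, 0, 0, 2, 2)
λ_2 = (2, 2, 1, 1, 2)

((1, 1, 0, 0, 1), (1, 0, 0, 2, 2), (2, 2, 1, 1, 2))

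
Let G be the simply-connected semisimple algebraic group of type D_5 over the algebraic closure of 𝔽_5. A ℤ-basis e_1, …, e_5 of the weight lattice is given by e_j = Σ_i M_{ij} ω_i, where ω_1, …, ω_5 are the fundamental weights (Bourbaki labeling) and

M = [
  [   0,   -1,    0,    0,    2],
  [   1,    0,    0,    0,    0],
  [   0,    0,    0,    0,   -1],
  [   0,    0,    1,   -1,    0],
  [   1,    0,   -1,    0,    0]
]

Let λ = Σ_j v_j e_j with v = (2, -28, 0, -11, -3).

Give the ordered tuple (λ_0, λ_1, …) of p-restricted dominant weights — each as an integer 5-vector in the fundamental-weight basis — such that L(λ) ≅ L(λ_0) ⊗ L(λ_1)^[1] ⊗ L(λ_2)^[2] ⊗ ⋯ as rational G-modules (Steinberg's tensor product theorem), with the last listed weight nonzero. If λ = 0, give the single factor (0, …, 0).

Change of basis e → ω: c = M·v where v = (2, -28, 0, -11, -3):
  c_1 = (0)·(2) + (-1)·(-28) + (0)·(0) + (0)·(-11) + (2)·(-3) = 22
  c_2 = (1)·(2) + (0)·(-28) + (0)·(0) + (0)·(-11) + (0)·(-3) = 2
  c_3 = (0)·(2) + (0)·(-28) + (0)·(0) + (0)·(-11) + (-1)·(-3) = 3
  c_4 = (0)·(2) + (0)·(-28) + (1)·(0) + (-1)·(-11) + (0)·(-3) = 11
  c_5 = (1)·(2) + (0)·(-28) + (-1)·(0) + (0)·(-11) + (0)·(-3) = 2
p = 5; digits c_i = Σ_j d_{ij}·5^j, 0 ≤ d_{ij} < 5:
  c_1 = 22 = 2·5^0 + 4·5^1
  c_2 = 2 = 2·5^0
  c_3 = 3 = 3·5^0
  c_4 = 11 = 1·5^0 + 2·5^1
  c_5 = 2 = 2·5^0
Factor λ_0 = (2, 2, 3, 1, 2)
Factor λ_1 = (4, 0, 0, 2, 0)

((2, 2, 3, 1, 2), (4, 0, 0, 2, 0))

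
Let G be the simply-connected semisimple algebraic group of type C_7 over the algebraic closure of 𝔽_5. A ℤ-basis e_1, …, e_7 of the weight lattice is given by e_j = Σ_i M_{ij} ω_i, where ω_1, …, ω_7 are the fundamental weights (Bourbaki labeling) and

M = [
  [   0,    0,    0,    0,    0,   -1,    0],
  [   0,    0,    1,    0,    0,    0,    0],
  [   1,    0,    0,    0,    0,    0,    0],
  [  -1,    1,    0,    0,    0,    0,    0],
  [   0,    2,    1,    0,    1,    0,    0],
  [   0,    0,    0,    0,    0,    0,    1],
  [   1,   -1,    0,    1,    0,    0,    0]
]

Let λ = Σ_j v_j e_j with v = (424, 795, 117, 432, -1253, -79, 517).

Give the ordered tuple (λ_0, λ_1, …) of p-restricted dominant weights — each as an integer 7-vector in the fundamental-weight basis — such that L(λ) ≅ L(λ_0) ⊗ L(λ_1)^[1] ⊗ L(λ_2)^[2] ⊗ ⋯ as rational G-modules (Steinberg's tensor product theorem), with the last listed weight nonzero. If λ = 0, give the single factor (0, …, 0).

Converting to the ω-basis (c_i = row i of M dotted with v = (424, 795, 117, 432, -1253, -79, 517)):
  c_1 = (0)·(424) + (0)·(795) + (0)·(117) + (0)·(432) + (0)·(-1253) + (-1)·(-79) + (0)·(517) = 79
  c_2 = (0)·(424) + (0)·(795) + (1)·(117) + (0)·(432) + (0)·(-1253) + (0)·(-79) + (0)·(517) = 117
  c_3 = (1)·(424) + (0)·(795) + (0)·(117) + (0)·(432) + (0)·(-1253) + (0)·(-79) + (0)·(517) = 424
  c_4 = (-1)·(424) + (1)·(795) + (0)·(117) + (0)·(432) + (0)·(-1253) + (0)·(-79) + (0)·(517) = 371
  c_5 = (0)·(424) + (2)·(795) + (1)·(117) + (0)·(432) + (1)·(-1253) + (0)·(-79) + (0)·(517) = 454
  c_6 = (0)·(424) + (0)·(795) + (0)·(117) + (0)·(432) + (0)·(-1253) + (0)·(-79) + (1)·(517) = 517
  c_7 = (1)·(424) + (-1)·(795) + (0)·(117) + (1)·(432) + (0)·(-1253) + (0)·(-79) + (0)·(517) = 61
Writing each c_i in base p = 5:
  c_1 = 79 = 4·5^0 + 0·5^1 + 3·5^2
  c_2 = 117 = 2·5^0 + 3·5^1 + 4·5^2
  c_3 = 424 = 4·5^0 + 4·5^1 + 1·5^2 + 3·5^3
  c_4 = 371 = 1·5^0 + 4·5^1 + 4·5^2 + 2·5^3
  c_5 = 454 = 4·5^0 + 0·5^1 + 3·5^2 + 3·5^3
  c_6 = 517 = 2·5^0 + 3·5^1 + 0·5^2 + 4·5^3
  c_7 = 61 = 1·5^0 + 2·5^1 + 2·5^2
Factor λ_0 = (4, 2, 4, 1, 4, 2, 1)
Factor λ_1 = (0, 3, 4, 4, 0, 3, 2)
Factor λ_2 = (3, 4, 1, 4, 3, 0, 2)
Factor λ_3 = (0, 0, 3, 2, 3, 4, 0)

((4, 2, 4, 1, 4, 2, 1), (0, 3, 4, 4, 0, 3, 2), (3, 4, 1, 4, 3, 0, 2), (0, 0, 3, 2, 3, 4, 0))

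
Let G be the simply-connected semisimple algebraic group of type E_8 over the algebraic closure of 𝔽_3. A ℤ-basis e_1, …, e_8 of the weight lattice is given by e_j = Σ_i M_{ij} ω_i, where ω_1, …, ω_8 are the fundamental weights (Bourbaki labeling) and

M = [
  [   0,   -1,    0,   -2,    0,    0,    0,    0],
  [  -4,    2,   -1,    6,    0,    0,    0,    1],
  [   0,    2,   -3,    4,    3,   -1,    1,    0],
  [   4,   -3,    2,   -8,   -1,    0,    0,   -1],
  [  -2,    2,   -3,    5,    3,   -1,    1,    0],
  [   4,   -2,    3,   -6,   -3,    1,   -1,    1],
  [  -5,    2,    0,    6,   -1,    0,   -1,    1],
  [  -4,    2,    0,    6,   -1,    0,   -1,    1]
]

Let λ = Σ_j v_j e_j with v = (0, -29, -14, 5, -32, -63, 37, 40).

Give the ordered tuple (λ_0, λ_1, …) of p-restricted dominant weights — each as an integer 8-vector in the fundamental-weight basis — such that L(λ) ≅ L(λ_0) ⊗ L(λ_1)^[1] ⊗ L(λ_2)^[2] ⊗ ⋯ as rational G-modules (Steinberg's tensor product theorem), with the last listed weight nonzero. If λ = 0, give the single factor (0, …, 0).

ω-coordinates c = M·v, v = (0, -29, -14, 5, -32, -63, 37, 40):
  c_1 = (0)·(0) + (-1)·(-29) + (0)·(-14) + (-2)·(5) + (0)·(-32) + (0)·(-63) + (0)·(37) + (0)·(40) = 19
  c_2 = (-4)·(0) + (2)·(-29) + (-1)·(-14) + (6)·(5) + (0)·(-32) + (0)·(-63) + (0)·(37) + (1)·(40) = 26
  c_3 = (0)·(0) + (2)·(-29) + (-3)·(-14) + (4)·(5) + (3)·(-32) + (-1)·(-63) + (1)·(37) + (0)·(40) = 8
  c_4 = (4)·(0) + (-3)·(-29) + (2)·(-14) + (-8)·(5) + (-1)·(-32) + (0)·(-63) + (0)·(37) + (-1)·(40) = 11
  c_5 = (-2)·(0) + (2)·(-29) + (-3)·(-14) + (5)·(5) + (3)·(-32) + (-1)·(-63) + (1)·(37) + (0)·(40) = 13
  c_6 = (4)·(0) + (-2)·(-29) + (3)·(-14) + (-6)·(5) + (-3)·(-32) + (1)·(-63) + (-1)·(37) + (1)·(40) = 22
  c_7 = (-5)·(0) + (2)·(-29) + (0)·(-14) + (6)·(5) + (-1)·(-32) + (0)·(-63) + (-1)·(37) + (1)·(40) = 7
  c_8 = (-4)·(0) + (2)·(-29) + (0)·(-14) + (6)·(5) + (-1)·(-32) + (0)·(-63) + (-1)·(37) + (1)·(40) = 7
Writing each c_i in base p = 3:
  c_1 = 19 = 1·3^0 + 0·3^1 + 2·3^2
  c_2 = 26 = 2·3^0 + 2·3^1 + 2·3^2
  c_3 = 8 = 2·3^0 + 2·3^1
  c_4 = 11 = 2·3^0 + 0·3^1 + 1·3^2
  c_5 = 13 = 1·3^0 + 1·3^1 + 1·3^2
  c_6 = 22 = 1·3^0 + 1·3^1 + 2·3^2
  c_7 = 7 = 1·3^0 + 2·3^1
  c_8 = 7 = 1·3^0 + 2·3^1
λ_0 = (1, 2, 2, 2, 1, 1, 1, 1)
λ_1 = (0, 2, 2, 0, 1, 1, 2, 2)
λ_2 = (2, 2, 0, 1, 1, 2, 0, 0)

((1, 2, 2, 2, 1, 1, 1, 1), (0, 2, 2, 0, 1, 1, 2, 2), (2, 2, 0, 1, 1, 2, 0, 0))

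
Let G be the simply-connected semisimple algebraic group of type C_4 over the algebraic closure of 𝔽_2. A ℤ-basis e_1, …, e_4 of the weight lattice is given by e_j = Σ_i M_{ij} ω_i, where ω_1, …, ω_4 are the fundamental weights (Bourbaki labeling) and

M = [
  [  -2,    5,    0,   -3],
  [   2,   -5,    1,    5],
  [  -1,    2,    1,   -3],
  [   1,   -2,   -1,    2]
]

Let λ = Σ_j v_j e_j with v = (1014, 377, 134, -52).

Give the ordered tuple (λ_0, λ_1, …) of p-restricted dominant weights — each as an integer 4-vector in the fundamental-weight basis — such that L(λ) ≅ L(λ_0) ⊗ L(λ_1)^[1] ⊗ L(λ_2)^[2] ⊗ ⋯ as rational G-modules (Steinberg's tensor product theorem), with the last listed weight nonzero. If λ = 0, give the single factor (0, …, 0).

((1, 1, 0, 0), (0, 0, 1, 1), (1, 0, 1, 1), (1, 0, 1, 0), (0, 1, 1, 1))

Change of basis e → ω: c = M·v where v = (1014, 377, 134, -52):
  c_1 = -2*1014 + 5*377 + 0*134 + -3*-52 = 13
  c_2 = 2*1014 + -5*377 + 1*134 + 5*-52 = 17
  c_3 = -1*1014 + 2*377 + 1*134 + -3*-52 = 30
  c_4 = 1*1014 + -2*377 + -1*134 + 2*-52 = 22
Expand coordinatewise in base 2:
  c_1 = 13 = 1·2^0 + 0·2^1 + 1·2^2 + 1·2^3
  c_2 = 17 = 1·2^0 + 0·2^1 + 0·2^2 + 0·2^3 + 1·2^4
  c_3 = 30 = 0·2^0 + 1·2^1 + 1·2^2 + 1·2^3 + 1·2^4
  c_4 = 22 = 0·2^0 + 1·2^1 + 1·2^2 + 0·2^3 + 1·2^4
p-restricted factor λ_0 = (1, 1, 0, 0)
p-restricted factor λ_1 = (0, 0, 1, 1)
p-restricted factor λ_2 = (1, 0, 1, 1)
p-restricted factor λ_3 = (1, 0, 1, 0)
p-restricted factor λ_4 = (0, 1, 1, 1)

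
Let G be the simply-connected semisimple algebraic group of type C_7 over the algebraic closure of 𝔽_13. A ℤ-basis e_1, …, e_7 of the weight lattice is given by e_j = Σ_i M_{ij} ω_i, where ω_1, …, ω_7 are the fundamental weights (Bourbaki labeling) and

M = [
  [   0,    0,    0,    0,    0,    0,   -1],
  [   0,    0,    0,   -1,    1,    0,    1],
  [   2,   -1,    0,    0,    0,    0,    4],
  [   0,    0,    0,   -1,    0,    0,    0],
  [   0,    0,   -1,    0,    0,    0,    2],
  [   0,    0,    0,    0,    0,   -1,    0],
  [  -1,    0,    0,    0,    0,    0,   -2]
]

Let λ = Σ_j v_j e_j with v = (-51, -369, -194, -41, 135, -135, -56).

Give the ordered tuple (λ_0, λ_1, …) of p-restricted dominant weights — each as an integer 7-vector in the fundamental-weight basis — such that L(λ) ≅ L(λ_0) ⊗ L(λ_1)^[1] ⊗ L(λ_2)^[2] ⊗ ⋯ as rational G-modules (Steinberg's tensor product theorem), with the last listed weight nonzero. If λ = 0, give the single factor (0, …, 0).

((4, 3, 4, 2, 4, 5, 7), (4, 9, 3, 3, 6, 10, 12))

ω-coordinates c = M·v, v = (-51, -369, -194, -41, 135, -135, -56):
  c_1 = 0*-51 + 0*-369 + 0*-194 + 0*-41 + 0*135 + 0*-135 + -1*-56 = 56
  c_2 = 0*-51 + 0*-369 + 0*-194 + -1*-41 + 1*135 + 0*-135 + 1*-56 = 120
  c_3 = 2*-51 + -1*-369 + 0*-194 + 0*-41 + 0*135 + 0*-135 + 4*-56 = 43
  c_4 = 0*-51 + 0*-369 + 0*-194 + -1*-41 + 0*135 + 0*-135 + 0*-56 = 41
  c_5 = 0*-51 + 0*-369 + -1*-194 + 0*-41 + 0*135 + 0*-135 + 2*-56 = 82
  c_6 = 0*-51 + 0*-369 + 0*-194 + 0*-41 + 0*135 + -1*-135 + 0*-56 = 135
  c_7 = -1*-51 + 0*-369 + 0*-194 + 0*-41 + 0*135 + 0*-135 + -2*-56 = 163
Writing each c_i in base p = 13:
  c_1 = 56 = 4·13^0 + 4·13^1
  c_2 = 120 = 3·13^0 + 9·13^1
  c_3 = 43 = 4·13^0 + 3·13^1
  c_4 = 41 = 2·13^0 + 3·13^1
  c_5 = 82 = 4·13^0 + 6·13^1
  c_6 = 135 = 5·13^0 + 10·13^1
  c_7 = 163 = 7·13^0 + 12·13^1
λ_0 = (4, 3, 4, 2, 4, 5, 7)
λ_1 = (4, 9, 3, 3, 6, 10, 12)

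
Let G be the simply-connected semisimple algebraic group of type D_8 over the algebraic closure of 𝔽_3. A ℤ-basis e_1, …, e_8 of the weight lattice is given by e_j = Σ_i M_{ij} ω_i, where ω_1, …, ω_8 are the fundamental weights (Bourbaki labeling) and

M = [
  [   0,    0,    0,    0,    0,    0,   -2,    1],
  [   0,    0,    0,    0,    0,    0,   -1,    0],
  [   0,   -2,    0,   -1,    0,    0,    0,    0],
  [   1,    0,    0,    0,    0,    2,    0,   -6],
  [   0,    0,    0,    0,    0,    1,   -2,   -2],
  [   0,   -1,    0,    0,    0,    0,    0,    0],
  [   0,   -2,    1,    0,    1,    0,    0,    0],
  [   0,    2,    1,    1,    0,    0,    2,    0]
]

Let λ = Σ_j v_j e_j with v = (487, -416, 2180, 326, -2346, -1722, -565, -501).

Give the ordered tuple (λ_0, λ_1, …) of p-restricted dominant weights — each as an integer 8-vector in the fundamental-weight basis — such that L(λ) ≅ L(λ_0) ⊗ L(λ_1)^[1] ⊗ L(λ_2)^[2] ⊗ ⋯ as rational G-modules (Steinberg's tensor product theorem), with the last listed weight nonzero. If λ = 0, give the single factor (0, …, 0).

ω-coordinates c = M·v, v = (487, -416, 2180, 326, -2346, -1722, -565, -501):
  c_1 = (0)·(487) + (0)·(-416) + (0)·(2180) + (0)·(326) + (0)·(-2346) + (0)·(-1722) + (-2)·(-565) + (1)·(-501) = 629
  c_2 = (0)·(487) + (0)·(-416) + (0)·(2180) + (0)·(326) + (0)·(-2346) + (0)·(-1722) + (-1)·(-565) + (0)·(-501) = 565
  c_3 = (0)·(487) + (-2)·(-416) + (0)·(2180) + (-1)·(326) + (0)·(-2346) + (0)·(-1722) + (0)·(-565) + (0)·(-501) = 506
  c_4 = (1)·(487) + (0)·(-416) + (0)·(2180) + (0)·(326) + (0)·(-2346) + (2)·(-1722) + (0)·(-565) + (-6)·(-501) = 49
  c_5 = (0)·(487) + (0)·(-416) + (0)·(2180) + (0)·(326) + (0)·(-2346) + (1)·(-1722) + (-2)·(-565) + (-2)·(-501) = 410
  c_6 = (0)·(487) + (-1)·(-416) + (0)·(2180) + (0)·(326) + (0)·(-2346) + (0)·(-1722) + (0)·(-565) + (0)·(-501) = 416
  c_7 = (0)·(487) + (-2)·(-416) + (1)·(2180) + (0)·(326) + (1)·(-2346) + (0)·(-1722) + (0)·(-565) + (0)·(-501) = 666
  c_8 = (0)·(487) + (2)·(-416) + (1)·(2180) + (1)·(326) + (0)·(-2346) + (0)·(-1722) + (2)·(-565) + (0)·(-501) = 544
p = 3; digits c_i = Σ_j d_{ij}·3^j, 0 ≤ d_{ij} < 3:
  c_1 = 629 = 2·3^0 + 2·3^1 + 0·3^2 + 2·3^3 + 1·3^4 + 2·3^5
  c_2 = 565 = 1·3^0 + 2·3^1 + 2·3^2 + 2·3^3 + 0·3^4 + 2·3^5
  c_3 = 506 = 2·3^0 + 0·3^1 + 2·3^2 + 0·3^3 + 0·3^4 + 2·3^5
  c_4 = 49 = 1·3^0 + 1·3^1 + 2·3^2 + 1·3^3
  c_5 = 410 = 2·3^0 + 1·3^1 + 0·3^2 + 0·3^3 + 2·3^4 + 1·3^5
  c_6 = 416 = 2·3^0 + 0·3^1 + 1·3^2 + 0·3^3 + 2·3^4 + 1·3^5
  c_7 = 666 = 0·3^0 + 0·3^1 + 2·3^2 + 0·3^3 + 2·3^4 + 2·3^5
  c_8 = 544 = 1·3^0 + 1·3^1 + 0·3^2 + 2·3^3 + 0·3^4 + 2·3^5
Factor λ_0 = (2, 1, 2, 1, 2, 2, 0, 1)
Factor λ_1 = (2, 2, 0, 1, 1, 0, 0, 1)
Factor λ_2 = (0, 2, 2, 2, 0, 1, 2, 0)
Factor λ_3 = (2, 2, 0, 1, 0, 0, 0, 2)
Factor λ_4 = (1, 0, 0, 0, 2, 2, 2, 0)
Factor λ_5 = (2, 2, 2, 0, 1, 1, 2, 2)

((2, 1, 2, 1, 2, 2, 0, 1), (2, 2, 0, 1, 1, 0, 0, 1), (0, 2, 2, 2, 0, 1, 2, 0), (2, 2, 0, 1, 0, 0, 0, 2), (1, 0, 0, 0, 2, 2, 2, 0), (2, 2, 2, 0, 1, 1, 2, 2))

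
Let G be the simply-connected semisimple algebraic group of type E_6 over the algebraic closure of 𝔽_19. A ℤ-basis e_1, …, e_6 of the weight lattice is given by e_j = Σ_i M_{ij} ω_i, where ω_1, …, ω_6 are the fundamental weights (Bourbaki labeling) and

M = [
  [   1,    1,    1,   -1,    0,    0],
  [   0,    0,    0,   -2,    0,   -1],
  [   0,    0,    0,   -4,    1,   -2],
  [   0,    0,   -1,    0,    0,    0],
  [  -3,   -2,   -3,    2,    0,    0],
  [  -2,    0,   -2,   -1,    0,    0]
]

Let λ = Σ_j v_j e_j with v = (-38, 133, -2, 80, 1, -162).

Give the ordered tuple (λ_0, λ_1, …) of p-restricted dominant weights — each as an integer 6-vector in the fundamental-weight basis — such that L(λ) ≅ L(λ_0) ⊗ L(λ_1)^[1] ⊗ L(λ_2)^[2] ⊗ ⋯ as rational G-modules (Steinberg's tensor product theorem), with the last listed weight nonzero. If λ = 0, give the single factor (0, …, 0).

Change of basis e → ω: c = M·v where v = (-38, 133, -2, 80, 1, -162):
  c_1 = 1*-38 + 1*133 + 1*-2 + -1*80 + 0*1 + 0*-162 = 13
  c_2 = 0*-38 + 0*133 + 0*-2 + -2*80 + 0*1 + -1*-162 = 2
  c_3 = 0*-38 + 0*133 + 0*-2 + -4*80 + 1*1 + -2*-162 = 5
  c_4 = 0*-38 + 0*133 + -1*-2 + 0*80 + 0*1 + 0*-162 = 2
  c_5 = -3*-38 + -2*133 + -3*-2 + 2*80 + 0*1 + 0*-162 = 14
  c_6 = -2*-38 + 0*133 + -2*-2 + -1*80 + 0*1 + 0*-162 = 0
p = 19; digits c_i = Σ_j d_{ij}·19^j, 0 ≤ d_{ij} < 19:
  c_1 = 13 = 13·19^0
  c_2 = 2 = 2·19^0
  c_3 = 5 = 5·19^0
  c_4 = 2 = 2·19^0
  c_5 = 14 = 14·19^0
  c_6 = 0
λ_0 = (13, 2, 5, 2, 14, 0)

((13, 2, 5, 2, 14, 0),)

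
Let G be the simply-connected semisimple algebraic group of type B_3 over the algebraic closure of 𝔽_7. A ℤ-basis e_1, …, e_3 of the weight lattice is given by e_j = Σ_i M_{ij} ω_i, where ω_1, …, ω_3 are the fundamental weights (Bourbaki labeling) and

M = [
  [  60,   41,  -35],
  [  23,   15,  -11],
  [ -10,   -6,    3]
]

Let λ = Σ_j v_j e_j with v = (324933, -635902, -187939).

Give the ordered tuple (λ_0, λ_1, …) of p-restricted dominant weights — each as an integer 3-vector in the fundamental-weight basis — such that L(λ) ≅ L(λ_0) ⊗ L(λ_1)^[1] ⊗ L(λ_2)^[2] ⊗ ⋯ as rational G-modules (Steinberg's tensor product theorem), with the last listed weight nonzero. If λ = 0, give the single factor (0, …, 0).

Compute c_i = Σ_j M_{ij} v_j with v = (324933, -635902, -187939):
  c_1 = 60*324933 + 41*-635902 + -35*-187939 = 1863
  c_2 = 23*324933 + 15*-635902 + -11*-187939 = 2258
  c_3 = -10*324933 + -6*-635902 + 3*-187939 = 2265
Base-7 expansion of each c_i:
  c_1 = 1863 = 1·7^0 + 0·7^1 + 3·7^2 + 5·7^3
  c_2 = 2258 = 4·7^0 + 0·7^1 + 4·7^2 + 6·7^3
  c_3 = 2265 = 4·7^0 + 1·7^1 + 4·7^2 + 6·7^3
p-restricted factor λ_0 = (1, 4, 4)
p-restricted factor λ_1 = (0, 0, 1)
p-restricted factor λ_2 = (3, 4, 4)
p-restricted factor λ_3 = (5, 6, 6)

((1, 4, 4), (0, 0, 1), (3, 4, 4), (5, 6, 6))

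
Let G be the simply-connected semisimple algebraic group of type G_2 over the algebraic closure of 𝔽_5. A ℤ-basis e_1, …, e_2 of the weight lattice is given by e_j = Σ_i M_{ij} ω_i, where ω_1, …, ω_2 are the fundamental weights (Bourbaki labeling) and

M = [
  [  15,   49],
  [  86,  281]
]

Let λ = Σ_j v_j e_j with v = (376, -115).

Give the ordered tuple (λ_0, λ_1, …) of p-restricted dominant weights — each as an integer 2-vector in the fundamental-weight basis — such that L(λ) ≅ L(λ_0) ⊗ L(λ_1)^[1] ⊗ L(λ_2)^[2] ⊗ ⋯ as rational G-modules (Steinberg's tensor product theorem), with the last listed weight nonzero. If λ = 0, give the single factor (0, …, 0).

((0, 1), (1, 4))

ω-coordinates c = M·v, v = (376, -115):
  c_1 = 15*376 + 49*-115 = 5
  c_2 = 86*376 + 281*-115 = 21
Expand coordinatewise in base 5:
  c_1 = 5 = 0·5^0 + 1·5^1
  c_2 = 21 = 1·5^0 + 4·5^1
Factor λ_0 = (0, 1)
Factor λ_1 = (1, 4)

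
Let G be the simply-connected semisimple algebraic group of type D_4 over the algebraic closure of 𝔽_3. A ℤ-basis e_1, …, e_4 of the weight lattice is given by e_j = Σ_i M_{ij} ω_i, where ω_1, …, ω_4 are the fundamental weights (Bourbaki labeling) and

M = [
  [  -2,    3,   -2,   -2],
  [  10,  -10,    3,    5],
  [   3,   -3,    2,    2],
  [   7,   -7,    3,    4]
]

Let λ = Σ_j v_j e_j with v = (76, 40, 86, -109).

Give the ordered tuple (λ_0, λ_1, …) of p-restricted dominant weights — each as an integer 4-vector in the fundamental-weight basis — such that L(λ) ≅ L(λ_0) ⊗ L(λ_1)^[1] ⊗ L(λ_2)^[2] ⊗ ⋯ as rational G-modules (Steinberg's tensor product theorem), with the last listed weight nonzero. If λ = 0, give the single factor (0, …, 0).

((2, 1, 2, 2), (1, 0, 2, 0), (1, 2, 0, 2), (0, 2, 2, 2))

ω-coordinates c = M·v, v = (76, 40, 86, -109):
  c_1 = -2*76 + 3*40 + -2*86 + -2*-109 = 14
  c_2 = 10*76 + -10*40 + 3*86 + 5*-109 = 73
  c_3 = 3*76 + -3*40 + 2*86 + 2*-109 = 62
  c_4 = 7*76 + -7*40 + 3*86 + 4*-109 = 74
p = 3; digits c_i = Σ_j d_{ij}·3^j, 0 ≤ d_{ij} < 3:
  c_1 = 14 = 2·3^0 + 1·3^1 + 1·3^2
  c_2 = 73 = 1·3^0 + 0·3^1 + 2·3^2 + 2·3^3
  c_3 = 62 = 2·3^0 + 2·3^1 + 0·3^2 + 2·3^3
  c_4 = 74 = 2·3^0 + 0·3^1 + 2·3^2 + 2·3^3
Factor λ_0 = (2, 1, 2, 2)
Factor λ_1 = (1, 0, 2, 0)
Factor λ_2 = (1, 2, 0, 2)
Factor λ_3 = (0, 2, 2, 2)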